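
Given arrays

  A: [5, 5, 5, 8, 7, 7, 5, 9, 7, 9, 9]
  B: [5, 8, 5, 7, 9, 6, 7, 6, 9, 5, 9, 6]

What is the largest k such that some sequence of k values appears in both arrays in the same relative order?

7

Let dp[i][j] be the LCS length of the first i values of A and the first j values of B. dp[i][j] = dp[i-1][j-1]+1 when the i-th and j-th values match, else max(dp[i-1][j], dp[i][j-1]).
    ·  5  8  5  7  9  6  7  6  9  5  9  6
 ·  0  0  0  0  0  0  0  0  0  0  0  0  0
 5  0  1  1  1  1  1  1  1  1  1  1  1  1
 5  0  1  1  2  2  2  2  2  2  2  2  2  2
 5  0  1  1  2  2  2  2  2  2  2  3  3  3
 8  0  1  2  2  2  2  2  2  2  2  3  3  3
 7  0  1  2  2  3  3  3  3  3  3  3  3  3
 7  0  1  2  2  3  3  3  4  4  4  4  4  4
 5  0  1  2  3  3  3  3  4  4  4  5  5  5
 9  0  1  2  3  3  4  4  4  4  5  5  6  6
 7  0  1  2  3  4  4  4  5  5  5  5  6  6
 9  0  1  2  3  4  5  5  5  5  6  6  6  6
 9  0  1  2  3  4  5  5  5  5  6  6  7  7
dp[11][12] = 7. One LCS (by backtracking along matches): 5, 5, 7, 9, 7, 9, 9.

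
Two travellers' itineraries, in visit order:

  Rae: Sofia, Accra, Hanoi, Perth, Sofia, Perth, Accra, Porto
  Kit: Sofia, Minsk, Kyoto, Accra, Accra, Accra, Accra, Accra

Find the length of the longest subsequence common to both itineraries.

One common subsequence of length 3: Sofia (Rae #1, Kit #1); then Accra (Rae #2, Kit #7); then Accra (Rae #7, Kit #8). The LCS DP gives dp[8][8] = 3, so this is optimal.

3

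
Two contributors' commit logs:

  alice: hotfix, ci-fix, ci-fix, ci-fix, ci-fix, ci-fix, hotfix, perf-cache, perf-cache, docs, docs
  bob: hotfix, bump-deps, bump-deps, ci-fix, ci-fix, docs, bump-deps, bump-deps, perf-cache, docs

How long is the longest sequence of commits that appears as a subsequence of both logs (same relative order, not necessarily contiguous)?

One common subsequence of length 5: hotfix (alice #1, bob #1), then ci-fix (alice #2, bob #4), then ci-fix (alice #3, bob #5), then perf-cache (alice #9, bob #9), then docs (alice #11, bob #10). Since dp[11][10] = 5, nothing longer is possible.

5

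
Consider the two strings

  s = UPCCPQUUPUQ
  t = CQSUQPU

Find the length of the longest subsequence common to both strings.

Taking C (s #4, t #1), then Q (s #6, t #2), then U (s #7, t #4), then P (s #9, t #6), then U (s #10, t #7) gives a common subsequence of length 5, and the DP table's final entry dp[11][7] is also 5, so no common subsequence is longer.

5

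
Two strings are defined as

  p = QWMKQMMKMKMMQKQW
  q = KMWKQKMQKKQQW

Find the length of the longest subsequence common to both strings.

9

Pick W (p #2, q #3), then K (p #4, q #4), then Q (p #5, q #5), then M (p #6, q #7), then K (p #8, q #9), then K (p #10, q #10), then Q (p #13, q #11), then Q (p #15, q #12), then W (p #16, q #13); all 9 characters appear in both, in order. Since dp[16][13] = 9, nothing longer is possible.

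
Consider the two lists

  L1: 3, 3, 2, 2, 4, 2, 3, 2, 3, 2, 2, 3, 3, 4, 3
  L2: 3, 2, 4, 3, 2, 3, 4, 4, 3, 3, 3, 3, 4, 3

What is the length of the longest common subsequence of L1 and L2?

10

Taking 3 [1,1], 3 [2,4], 2 [3,5], 4 [5,8], 3 [7,9], 3 [9,10], 3 [12,11], 3 [13,12], 4 [14,13], 3 [15,14] gives a common subsequence of length 10, and the DP table's final entry dp[15][14] is also 10, so no common subsequence is longer.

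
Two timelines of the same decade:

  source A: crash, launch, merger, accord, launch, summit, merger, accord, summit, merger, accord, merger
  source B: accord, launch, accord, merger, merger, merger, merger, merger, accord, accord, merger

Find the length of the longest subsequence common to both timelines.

6

Taking launch at source A[2]=source B[2]; then merger at source A[3]=source B[7]; then merger at source A[7]=source B[8]; then accord at source A[8]=source B[9]; then accord at source A[11]=source B[10]; then merger at source A[12]=source B[11] gives a common subsequence of length 6. The LCS DP gives dp[12][11] = 6, so this is optimal.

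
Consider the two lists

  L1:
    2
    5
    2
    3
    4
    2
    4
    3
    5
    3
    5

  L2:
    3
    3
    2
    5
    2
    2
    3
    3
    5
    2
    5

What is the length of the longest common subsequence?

7

Taking 2 at L1[1]=L2[3]; then 5 at L1[2]=L2[4]; then 2 at L1[3]=L2[6]; then 3 at L1[4]=L2[7]; then 3 at L1[8]=L2[8]; then 5 at L1[9]=L2[9]; then 5 at L1[11]=L2[11] gives a common subsequence of length 7. The LCS DP gives dp[11][11] = 7, so this is optimal.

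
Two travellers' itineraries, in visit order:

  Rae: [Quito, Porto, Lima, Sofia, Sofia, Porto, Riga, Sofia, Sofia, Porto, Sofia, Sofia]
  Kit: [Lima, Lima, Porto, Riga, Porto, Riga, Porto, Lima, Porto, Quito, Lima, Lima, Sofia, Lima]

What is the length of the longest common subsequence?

5

Match Porto at Rae[2]=Kit[3], then Porto at Rae[6]=Kit[5], then Riga at Rae[7]=Kit[6], then Porto at Rae[10]=Kit[9], then Sofia at Rae[11]=Kit[13] — 5 stops in the same relative order in both. Since dp[12][14] = 5, nothing longer is possible.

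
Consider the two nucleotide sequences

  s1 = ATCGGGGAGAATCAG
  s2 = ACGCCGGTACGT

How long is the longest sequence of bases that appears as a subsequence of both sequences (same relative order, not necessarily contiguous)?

Match A at s1[1]=s2[1] → C at s1[3]=s2[2] → G at s1[4]=s2[3] → G at s1[5]=s2[6] → G at s1[6]=s2[7] → A at s1[8]=s2[9] → G at s1[9]=s2[11] → T at s1[12]=s2[12] — 8 bases in the same relative order in both. dp[15][12] = 8 confirms this is the maximum.

8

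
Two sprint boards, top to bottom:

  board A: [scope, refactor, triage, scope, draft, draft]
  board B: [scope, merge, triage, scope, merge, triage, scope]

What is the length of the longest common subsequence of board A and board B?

3

One common subsequence of length 3: scope [1,4] → triage [3,6] → scope [4,7]. The LCS DP gives dp[6][7] = 3, so this is optimal.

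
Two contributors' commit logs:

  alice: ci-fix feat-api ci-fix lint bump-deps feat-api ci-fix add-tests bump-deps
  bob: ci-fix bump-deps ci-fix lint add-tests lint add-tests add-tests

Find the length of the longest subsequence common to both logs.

Pick ci-fix at alice[1]=bob[1], then ci-fix at alice[3]=bob[3], then lint at alice[4]=bob[6], then add-tests at alice[8]=bob[8]; all 4 commits appear in both, in order. The LCS DP gives dp[9][8] = 4, so this is optimal.

4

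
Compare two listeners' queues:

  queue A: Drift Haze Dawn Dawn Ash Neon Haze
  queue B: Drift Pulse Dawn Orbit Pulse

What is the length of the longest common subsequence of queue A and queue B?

Taking Drift at queue A[1]=queue B[1]; then Dawn at queue A[3]=queue B[3] gives a common subsequence of length 2, and the DP table's final entry dp[7][5] is also 2, so no common subsequence is longer.

2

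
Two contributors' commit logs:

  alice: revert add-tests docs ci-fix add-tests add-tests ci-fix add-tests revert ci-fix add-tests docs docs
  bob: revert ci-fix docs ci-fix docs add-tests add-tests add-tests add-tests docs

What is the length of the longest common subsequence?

Match revert at alice[1]=bob[1]; then docs at alice[3]=bob[3]; then ci-fix at alice[4]=bob[4]; then add-tests at alice[5]=bob[6]; then add-tests at alice[6]=bob[7]; then add-tests at alice[8]=bob[8]; then add-tests at alice[11]=bob[9]; then docs at alice[13]=bob[10] — 8 commits in the same relative order in both, and the DP table's final entry dp[13][10] is also 8, so no common subsequence is longer.

8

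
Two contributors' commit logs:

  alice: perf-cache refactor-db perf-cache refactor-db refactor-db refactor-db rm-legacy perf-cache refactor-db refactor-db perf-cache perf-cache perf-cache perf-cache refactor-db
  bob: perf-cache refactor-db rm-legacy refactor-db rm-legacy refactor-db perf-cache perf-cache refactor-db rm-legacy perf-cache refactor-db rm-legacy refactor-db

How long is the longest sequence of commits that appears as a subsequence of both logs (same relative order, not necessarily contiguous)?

Pick perf-cache (alice #1, bob #1), then refactor-db (alice #2, bob #2), then refactor-db (alice #4, bob #4), then refactor-db (alice #5, bob #6), then refactor-db (alice #6, bob #9), then rm-legacy (alice #7, bob #10), then perf-cache (alice #8, bob #11), then refactor-db (alice #9, bob #12), then refactor-db (alice #15, bob #14); all 9 commits appear in both, in order. Since dp[15][14] = 9, nothing longer is possible.

9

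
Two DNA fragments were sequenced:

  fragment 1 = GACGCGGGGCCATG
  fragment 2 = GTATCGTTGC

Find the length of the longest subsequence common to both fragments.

Let dp[i][j] be the LCS length of the first i bases of fragment 1 and the first j bases of fragment 2. dp[i][j] = dp[i-1][j-1]+1 when the i-th and j-th bases match, else max(dp[i-1][j], dp[i][j-1]).
    ·  G  T  A  T  C  G  T  T  G  C
 ·  0  0  0  0  0  0  0  0  0  0  0
 G  0  1  1  1  1  1  1  1  1  1  1
 A  0  1  1  2  2  2  2  2  2  2  2
 C  0  1  1  2  2  3  3  3  3  3  3
 G  0  1  1  2  2  3  4  4  4  4  4
 C  0  1  1  2  2  3  4  4  4  4  5
 G  0  1  1  2  2  3  4  4  4  5  5
 G  0  1  1  2  2  3  4  4  4  5  5
 G  0  1  1  2  2  3  4  4  4  5  5
 G  0  1  1  2  2  3  4  4  4  5  5
 C  0  1  1  2  2  3  4  4  4  5  6
 C  0  1  1  2  2  3  4  4  4  5  6
 A  0  1  1  2  2  3  4  4  4  5  6
 T  0  1  2  2  3  3  4  5  5  5  6
 G  0  1  2  2  3  3  4  5  5  6  6
dp[14][10] = 6. One LCS (by backtracking along matches): GACGGC.

6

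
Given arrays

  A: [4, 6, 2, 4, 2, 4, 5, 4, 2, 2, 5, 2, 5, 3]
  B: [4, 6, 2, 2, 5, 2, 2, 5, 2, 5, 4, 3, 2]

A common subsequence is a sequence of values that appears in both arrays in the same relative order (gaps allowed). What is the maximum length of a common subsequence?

Match 4 (A #1, B #1) → 6 (A #2, B #2) → 2 (A #3, B #3) → 2 (A #5, B #4) → 5 (A #7, B #5) → 2 (A #9, B #6) → 2 (A #10, B #7) → 5 (A #11, B #8) → 2 (A #12, B #9) → 5 (A #13, B #10) → 3 (A #14, B #12) — 11 values in the same relative order in both. The LCS DP gives dp[14][13] = 11, so this is optimal.

11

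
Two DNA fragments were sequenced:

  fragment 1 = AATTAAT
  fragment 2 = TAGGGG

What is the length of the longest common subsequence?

Let dp[i][j] be the LCS length of the first i bases of fragment 1 and the first j bases of fragment 2. dp[i][j] = dp[i-1][j-1]+1 when the i-th and j-th bases match, else max(dp[i-1][j], dp[i][j-1]).
    ·  T  A  G  G  G  G
 ·  0  0  0  0  0  0  0
 A  0  0  1  1  1  1  1
 A  0  0  1  1  1  1  1
 T  0  1  1  1  1  1  1
 T  0  1  1  1  1  1  1
 A  0  1  2  2  2  2  2
 A  0  1  2  2  2  2  2
 T  0  1  2  2  2  2  2
dp[7][6] = 2. One LCS (by backtracking along matches): TA.

2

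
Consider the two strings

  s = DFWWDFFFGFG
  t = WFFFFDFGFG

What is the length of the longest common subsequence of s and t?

7

Pick F [2,3], F [6,4], F [7,5], F [8,7], G [9,8], F [10,9], G [11,10]; all 7 characters appear in both, in order, and the DP table's final entry dp[11][10] is also 7, so no common subsequence is longer.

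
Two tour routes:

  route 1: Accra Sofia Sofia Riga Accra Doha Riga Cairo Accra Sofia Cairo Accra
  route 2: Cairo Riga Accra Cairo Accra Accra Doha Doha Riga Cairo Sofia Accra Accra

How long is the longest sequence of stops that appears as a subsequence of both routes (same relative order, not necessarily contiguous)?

7

One common subsequence of length 7: Accra [1,5] → Accra [5,6] → Doha [6,8] → Riga [7,9] → Cairo [8,10] → Accra [9,12] → Accra [12,13], and the DP table's final entry dp[12][13] is also 7, so no common subsequence is longer.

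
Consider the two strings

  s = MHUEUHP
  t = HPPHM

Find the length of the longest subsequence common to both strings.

Match H at s[2]=t[1], then H at s[6]=t[4] — 2 characters in the same relative order in both. dp[7][5] = 2 confirms this is the maximum.

2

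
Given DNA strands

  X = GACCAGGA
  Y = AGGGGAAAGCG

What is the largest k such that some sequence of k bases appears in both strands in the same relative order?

5

Let dp[i][j] be the LCS length of the first i bases of X and the first j bases of Y. dp[i][j] = dp[i-1][j-1]+1 when the i-th and j-th bases match, else max(dp[i-1][j], dp[i][j-1]).
    ·  A  G  G  G  G  A  A  A  G  C  G
 ·  0  0  0  0  0  0  0  0  0  0  0  0
 G  0  0  1  1  1  1  1  1  1  1  1  1
 A  0  1  1  1  1  1  2  2  2  2  2  2
 C  0  1  1  1  1  1  2  2  2  2  3  3
 C  0  1  1  1  1  1  2  2  2  2  3  3
 A  0  1  1  1  1  1  2  3  3  3  3  3
 G  0  1  2  2  2  2  2  3  3  4  4  4
 G  0  1  2  3  3  3  3  3  3  4  4  5
 A  0  1  2  3  3  3  4  4  4  4  4  5
dp[8][11] = 5. One LCS (by backtracking along matches): GAAGG.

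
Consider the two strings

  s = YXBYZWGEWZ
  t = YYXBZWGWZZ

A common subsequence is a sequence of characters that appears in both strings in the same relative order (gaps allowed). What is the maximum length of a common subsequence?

8

Taking Y (s #1, t #2) → X (s #2, t #3) → B (s #3, t #4) → Z (s #5, t #5) → W (s #6, t #6) → G (s #7, t #7) → W (s #9, t #8) → Z (s #10, t #10) gives a common subsequence of length 8. The LCS DP gives dp[10][10] = 8, so this is optimal.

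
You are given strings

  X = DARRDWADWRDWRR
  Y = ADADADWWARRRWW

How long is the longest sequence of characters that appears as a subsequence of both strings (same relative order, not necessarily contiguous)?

9

One common subsequence of length 9: D (X #1, Y #2), then A (X #2, Y #3), then D (X #5, Y #4), then A (X #7, Y #5), then D (X #8, Y #6), then W (X #9, Y #8), then R (X #10, Y #10), then R (X #13, Y #11), then R (X #14, Y #12), and the DP table's final entry dp[14][14] is also 9, so no common subsequence is longer.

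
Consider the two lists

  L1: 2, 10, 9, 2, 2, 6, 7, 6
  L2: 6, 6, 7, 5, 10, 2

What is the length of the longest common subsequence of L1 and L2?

2

Let dp[i][j] be the LCS length of the first i values of L1 and the first j values of L2. dp[i][j] = dp[i-1][j-1]+1 when the i-th and j-th values match, else max(dp[i-1][j], dp[i][j-1]).
    ·  6  6  7  5 10  2
 ·  0  0  0  0  0  0  0
 2  0  0  0  0  0  0  1
10  0  0  0  0  0  1  1
 9  0  0  0  0  0  1  1
 2  0  0  0  0  0  1  2
 2  0  0  0  0  0  1  2
 6  0  1  1  1  1  1  2
 7  0  1  1  2  2  2  2
 6  0  1  2  2  2  2  2
dp[8][6] = 2. One LCS (by backtracking along matches): 10, 2.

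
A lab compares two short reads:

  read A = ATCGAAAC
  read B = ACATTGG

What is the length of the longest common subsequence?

3

Let dp[i][j] be the LCS length of the first i bases of read A and the first j bases of read B. dp[i][j] = dp[i-1][j-1]+1 when the i-th and j-th bases match, else max(dp[i-1][j], dp[i][j-1]).
    ·  A  C  A  T  T  G  G
 ·  0  0  0  0  0  0  0  0
 A  0  1  1  1  1  1  1  1
 T  0  1  1  1  2  2  2  2
 C  0  1  2  2  2  2  2  2
 G  0  1  2  2  2  2  3  3
 A  0  1  2  3  3  3  3  3
 A  0  1  2  3  3  3  3  3
 A  0  1  2  3  3  3  3  3
 C  0  1  2  3  3  3  3  3
dp[8][7] = 3. One LCS (by backtracking along matches): ATG.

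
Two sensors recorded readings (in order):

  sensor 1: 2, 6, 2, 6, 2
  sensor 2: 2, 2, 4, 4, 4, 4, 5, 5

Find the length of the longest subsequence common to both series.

Match 2 at sensor 1[1]=sensor 2[1] → 2 at sensor 1[3]=sensor 2[2] — 2 values in the same relative order in both. The LCS DP gives dp[5][8] = 2, so this is optimal.

2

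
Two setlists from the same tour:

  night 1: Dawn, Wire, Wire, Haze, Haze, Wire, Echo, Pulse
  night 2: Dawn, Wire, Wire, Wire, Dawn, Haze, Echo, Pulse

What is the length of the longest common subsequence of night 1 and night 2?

Taking Dawn at night 1[1]=night 2[1], then Wire at night 1[2]=night 2[3], then Wire at night 1[3]=night 2[4], then Haze at night 1[5]=night 2[6], then Echo at night 1[7]=night 2[7], then Pulse at night 1[8]=night 2[8] gives a common subsequence of length 6, and the DP table's final entry dp[8][8] is also 6, so no common subsequence is longer.

6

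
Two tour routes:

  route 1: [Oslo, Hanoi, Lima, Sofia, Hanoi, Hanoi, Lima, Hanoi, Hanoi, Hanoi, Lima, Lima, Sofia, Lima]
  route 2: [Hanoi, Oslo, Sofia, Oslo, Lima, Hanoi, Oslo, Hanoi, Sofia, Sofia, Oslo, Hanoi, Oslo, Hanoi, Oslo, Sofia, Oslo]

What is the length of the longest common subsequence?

Match Oslo [1,4], Lima [3,5], Hanoi [5,6], Hanoi [6,8], Hanoi [8,12], Hanoi [9,14], Sofia [13,16] — 7 stops in the same relative order in both, and the DP table's final entry dp[14][17] is also 7, so no common subsequence is longer.

7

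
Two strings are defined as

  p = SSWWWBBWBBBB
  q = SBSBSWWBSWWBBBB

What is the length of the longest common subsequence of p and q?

10

One common subsequence of length 10: S (p #1, q #3); then S (p #2, q #5); then W (p #3, q #6); then W (p #4, q #7); then W (p #5, q #10); then W (p #8, q #11); then B (p #9, q #12); then B (p #10, q #13); then B (p #11, q #14); then B (p #12, q #15). Since dp[12][15] = 10, nothing longer is possible.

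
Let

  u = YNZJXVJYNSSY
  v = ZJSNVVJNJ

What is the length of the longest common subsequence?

Let dp[i][j] be the LCS length of the first i characters of u and the first j characters of v. dp[i][j] = dp[i-1][j-1]+1 when the i-th and j-th characters match, else max(dp[i-1][j], dp[i][j-1]).
    ·  Z  J  S  N  V  V  J  N  J
 ·  0  0  0  0  0  0  0  0  0  0
 Y  0  0  0  0  0  0  0  0  0  0
 N  0  0  0  0  1  1  1  1  1  1
 Z  0  1  1  1  1  1  1  1  1  1
 J  0  1  2  2  2  2  2  2  2  2
 X  0  1  2  2  2  2  2  2  2  2
 V  0  1  2  2  2  3  3  3  3  3
 J  0  1  2  2  2  3  3  4  4  4
 Y  0  1  2  2  2  3  3  4  4  4
 N  0  1  2  2  3  3  3  4  5  5
 S  0  1  2  3  3  3  3  4  5  5
 S  0  1  2  3  3  3  3  4  5  5
 Y  0  1  2  3  3  3  3  4  5  5
dp[12][9] = 5. One LCS (by backtracking along matches): ZJVJN.

5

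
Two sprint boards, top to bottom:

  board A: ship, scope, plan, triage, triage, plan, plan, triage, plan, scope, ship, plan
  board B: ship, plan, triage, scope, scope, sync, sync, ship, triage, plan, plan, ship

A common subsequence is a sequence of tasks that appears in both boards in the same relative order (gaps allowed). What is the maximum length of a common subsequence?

7

Taking ship (board A #1, board B #1), plan (board A #3, board B #2), triage (board A #4, board B #3), triage (board A #5, board B #9), plan (board A #7, board B #10), plan (board A #9, board B #11), ship (board A #11, board B #12) gives a common subsequence of length 7. Since dp[12][12] = 7, nothing longer is possible.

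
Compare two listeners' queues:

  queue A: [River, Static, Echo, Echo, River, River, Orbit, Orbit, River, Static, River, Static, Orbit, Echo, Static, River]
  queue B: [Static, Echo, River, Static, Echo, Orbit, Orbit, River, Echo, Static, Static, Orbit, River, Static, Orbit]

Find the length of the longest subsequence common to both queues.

One common subsequence of length 10: River [1,3]; then Static [2,4]; then Echo [4,5]; then Orbit [7,6]; then Orbit [8,7]; then River [9,8]; then Static [10,11]; then River [11,13]; then Static [12,14]; then Orbit [13,15], and the DP table's final entry dp[16][15] is also 10, so no common subsequence is longer.

10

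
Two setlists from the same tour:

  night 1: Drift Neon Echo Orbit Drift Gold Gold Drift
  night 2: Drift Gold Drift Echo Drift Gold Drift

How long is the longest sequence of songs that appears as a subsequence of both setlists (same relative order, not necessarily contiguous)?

Pick Drift (night 1 #1, night 2 #3) → Echo (night 1 #3, night 2 #4) → Drift (night 1 #5, night 2 #5) → Gold (night 1 #7, night 2 #6) → Drift (night 1 #8, night 2 #7); all 5 songs appear in both, in order, and the DP table's final entry dp[8][7] is also 5, so no common subsequence is longer.

5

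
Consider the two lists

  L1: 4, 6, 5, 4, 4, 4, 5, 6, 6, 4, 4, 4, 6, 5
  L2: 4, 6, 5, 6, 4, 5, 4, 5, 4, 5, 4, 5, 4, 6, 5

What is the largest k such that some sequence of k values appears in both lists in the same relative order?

11

One common subsequence of length 11: 4 [1,1], 6 [2,2], 5 [3,3], 4 [4,5], 4 [5,7], 4 [6,9], 5 [7,10], 4 [10,11], 4 [12,13], 6 [13,14], 5 [14,15]. Since dp[14][15] = 11, nothing longer is possible.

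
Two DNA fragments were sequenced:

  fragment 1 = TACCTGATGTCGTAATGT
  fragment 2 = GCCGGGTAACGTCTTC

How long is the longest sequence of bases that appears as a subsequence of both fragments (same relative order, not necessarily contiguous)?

10

Match C at fragment 1[3]=fragment 2[2]; then C at fragment 1[4]=fragment 2[3]; then G at fragment 1[6]=fragment 2[5]; then G at fragment 1[9]=fragment 2[6]; then T at fragment 1[10]=fragment 2[7]; then C at fragment 1[11]=fragment 2[10]; then G at fragment 1[12]=fragment 2[11]; then T at fragment 1[13]=fragment 2[12]; then T at fragment 1[16]=fragment 2[14]; then T at fragment 1[18]=fragment 2[15] — 10 bases in the same relative order in both. dp[18][16] = 10 confirms this is the maximum.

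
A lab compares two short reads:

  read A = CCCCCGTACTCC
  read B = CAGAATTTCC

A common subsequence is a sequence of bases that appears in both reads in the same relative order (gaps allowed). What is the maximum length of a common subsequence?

6

Pick C [1,1], G [6,3], T [7,7], T [10,8], C [11,9], C [12,10]; all 6 bases appear in both, in order. dp[12][10] = 6 confirms this is the maximum.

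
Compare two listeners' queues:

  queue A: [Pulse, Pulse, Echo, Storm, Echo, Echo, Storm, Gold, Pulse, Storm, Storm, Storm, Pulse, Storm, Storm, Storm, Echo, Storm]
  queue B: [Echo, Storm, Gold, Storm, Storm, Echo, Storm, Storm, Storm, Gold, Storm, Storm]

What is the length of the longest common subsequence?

One common subsequence of length 10: Echo (queue A #6, queue B #1); then Storm (queue A #7, queue B #2); then Gold (queue A #8, queue B #3); then Storm (queue A #10, queue B #4); then Storm (queue A #11, queue B #5); then Storm (queue A #12, queue B #7); then Storm (queue A #14, queue B #8); then Storm (queue A #15, queue B #9); then Storm (queue A #16, queue B #11); then Storm (queue A #18, queue B #12). dp[18][12] = 10 confirms this is the maximum.

10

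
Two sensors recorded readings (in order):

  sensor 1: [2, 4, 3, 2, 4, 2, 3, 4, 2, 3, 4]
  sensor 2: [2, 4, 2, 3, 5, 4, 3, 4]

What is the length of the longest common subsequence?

Let dp[i][j] be the LCS length of the first i values of sensor 1 and the first j values of sensor 2. dp[i][j] = dp[i-1][j-1]+1 when the i-th and j-th values match, else max(dp[i-1][j], dp[i][j-1]).
    ·  2  4  2  3  5  4  3  4
 ·  0  0  0  0  0  0  0  0  0
 2  0  1  1  1  1  1  1  1  1
 4  0  1  2  2  2  2  2  2  2
 3  0  1  2  2  3  3  3  3  3
 2  0  1  2  3  3  3  3  3  3
 4  0  1  2  3  3  3  4  4  4
 2  0  1  2  3  3  3  4  4  4
 3  0  1  2  3  4  4  4  5  5
 4  0  1  2  3  4  4  5  5  6
 2  0  1  2  3  4  4  5  5  6
 3  0  1  2  3  4  4  5  6  6
 4  0  1  2  3  4  4  5  6  7
dp[11][8] = 7. One LCS (by backtracking along matches): 2, 4, 2, 3, 4, 3, 4.

7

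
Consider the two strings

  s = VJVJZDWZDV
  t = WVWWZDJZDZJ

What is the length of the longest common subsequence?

5

One common subsequence of length 5: V at s[1]=t[2]; then J at s[4]=t[7]; then Z at s[5]=t[8]; then D at s[6]=t[9]; then Z at s[8]=t[10]. Since dp[10][11] = 5, nothing longer is possible.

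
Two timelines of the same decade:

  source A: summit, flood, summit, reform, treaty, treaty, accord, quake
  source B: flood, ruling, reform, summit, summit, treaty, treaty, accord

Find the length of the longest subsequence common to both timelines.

Pick summit at source A[1]=source B[4] → summit at source A[3]=source B[5] → treaty at source A[5]=source B[6] → treaty at source A[6]=source B[7] → accord at source A[7]=source B[8]; all 5 events appear in both, in order. dp[8][8] = 5 confirms this is the maximum.

5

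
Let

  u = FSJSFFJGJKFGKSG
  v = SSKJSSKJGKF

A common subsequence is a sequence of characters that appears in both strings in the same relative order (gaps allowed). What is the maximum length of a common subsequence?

7

Pick S [2,2] → J [3,4] → S [4,6] → J [7,8] → G [8,9] → K [10,10] → F [11,11]; all 7 characters appear in both, in order, and the DP table's final entry dp[15][11] is also 7, so no common subsequence is longer.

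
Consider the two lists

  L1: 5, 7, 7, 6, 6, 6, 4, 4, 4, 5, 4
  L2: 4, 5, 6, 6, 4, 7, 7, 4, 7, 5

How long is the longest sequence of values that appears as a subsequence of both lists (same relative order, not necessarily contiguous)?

Let dp[i][j] be the LCS length of the first i values of L1 and the first j values of L2. dp[i][j] = dp[i-1][j-1]+1 when the i-th and j-th values match, else max(dp[i-1][j], dp[i][j-1]).
    ·  4  5  6  6  4  7  7  4  7  5
 ·  0  0  0  0  0  0  0  0  0  0  0
 5  0  0  1  1  1  1  1  1  1  1  1
 7  0  0  1  1  1  1  2  2  2  2  2
 7  0  0  1  1  1  1  2  3  3  3  3
 6  0  0  1  2  2  2  2  3  3  3  3
 6  0  0  1  2  3  3  3  3  3  3  3
 6  0  0  1  2  3  3  3  3  3  3  3
 4  0  1  1  2  3  4  4  4  4  4  4
 4  0  1  1  2  3  4  4  4  5  5  5
 4  0  1  1  2  3  4  4  4  5  5  5
 5  0  1  2  2  3  4  4  4  5  5  6
 4  0  1  2  2  3  4  4  4  5  5  6
dp[11][10] = 6. One LCS (by backtracking along matches): 5, 6, 6, 4, 4, 5.

6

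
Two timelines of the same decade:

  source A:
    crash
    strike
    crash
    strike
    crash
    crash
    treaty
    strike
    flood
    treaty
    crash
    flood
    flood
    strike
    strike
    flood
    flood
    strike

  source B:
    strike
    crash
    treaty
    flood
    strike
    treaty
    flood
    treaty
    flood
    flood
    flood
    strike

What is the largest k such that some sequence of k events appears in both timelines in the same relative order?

One common subsequence of length 10: strike [2,1]; then crash [3,2]; then strike [4,5]; then treaty [7,6]; then flood [9,7]; then treaty [10,8]; then flood [13,9]; then flood [16,10]; then flood [17,11]; then strike [18,12]. The LCS DP gives dp[18][12] = 10, so this is optimal.

10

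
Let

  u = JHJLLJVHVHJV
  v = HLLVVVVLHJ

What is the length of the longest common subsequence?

Match H at u[2]=v[1], then L at u[4]=v[2], then L at u[5]=v[3], then V at u[7]=v[6], then V at u[9]=v[7], then H at u[10]=v[9], then J at u[11]=v[10] — 7 characters in the same relative order in both. dp[12][10] = 7 confirms this is the maximum.

7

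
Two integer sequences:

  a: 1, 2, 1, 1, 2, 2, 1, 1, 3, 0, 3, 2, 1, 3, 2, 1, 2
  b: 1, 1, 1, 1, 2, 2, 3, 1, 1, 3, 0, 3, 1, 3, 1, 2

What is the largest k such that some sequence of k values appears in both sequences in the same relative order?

14

Taking 1 (a #1, b #2), then 1 (a #3, b #3), then 1 (a #4, b #4), then 2 (a #5, b #5), then 2 (a #6, b #6), then 1 (a #7, b #8), then 1 (a #8, b #9), then 3 (a #9, b #10), then 0 (a #10, b #11), then 3 (a #11, b #12), then 1 (a #13, b #13), then 3 (a #14, b #14), then 1 (a #16, b #15), then 2 (a #17, b #16) gives a common subsequence of length 14, and the DP table's final entry dp[17][16] is also 14, so no common subsequence is longer.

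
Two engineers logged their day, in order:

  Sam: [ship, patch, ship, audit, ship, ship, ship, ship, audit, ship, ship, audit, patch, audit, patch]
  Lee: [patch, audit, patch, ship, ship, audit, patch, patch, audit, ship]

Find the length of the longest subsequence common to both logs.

7

Taking patch (Sam #2, Lee #1), audit (Sam #4, Lee #2), ship (Sam #7, Lee #4), ship (Sam #8, Lee #5), audit (Sam #9, Lee #6), patch (Sam #13, Lee #8), audit (Sam #14, Lee #9) gives a common subsequence of length 7. dp[15][10] = 7 confirms this is the maximum.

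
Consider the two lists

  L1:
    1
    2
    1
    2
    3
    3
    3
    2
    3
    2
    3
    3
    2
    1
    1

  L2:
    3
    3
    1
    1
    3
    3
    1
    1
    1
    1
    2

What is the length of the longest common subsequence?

6

Taking 1 (L1 #1, L2 #3), 1 (L1 #3, L2 #4), 3 (L1 #5, L2 #5), 3 (L1 #6, L2 #6), 1 (L1 #14, L2 #9), 1 (L1 #15, L2 #10) gives a common subsequence of length 6, and the DP table's final entry dp[15][11] is also 6, so no common subsequence is longer.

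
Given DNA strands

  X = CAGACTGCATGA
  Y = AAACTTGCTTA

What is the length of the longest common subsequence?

8

Pick A [2,2]; then A [4,3]; then C [5,4]; then T [6,6]; then G [7,7]; then C [8,8]; then T [10,10]; then A [12,11]; all 8 bases appear in both, in order. dp[12][11] = 8 confirms this is the maximum.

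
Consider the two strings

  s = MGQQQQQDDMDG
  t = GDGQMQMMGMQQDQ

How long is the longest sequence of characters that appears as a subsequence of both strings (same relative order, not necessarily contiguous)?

One common subsequence of length 6: G (s #2, t #3) → Q (s #3, t #4) → Q (s #4, t #6) → Q (s #5, t #11) → Q (s #6, t #12) → Q (s #7, t #14). Since dp[12][14] = 6, nothing longer is possible.

6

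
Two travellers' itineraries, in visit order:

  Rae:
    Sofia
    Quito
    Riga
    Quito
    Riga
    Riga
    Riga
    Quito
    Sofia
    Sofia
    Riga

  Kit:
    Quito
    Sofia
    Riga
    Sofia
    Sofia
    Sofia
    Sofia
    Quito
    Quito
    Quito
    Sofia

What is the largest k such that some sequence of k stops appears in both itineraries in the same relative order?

One common subsequence of length 5: Sofia (Rae #1, Kit #7); then Quito (Rae #2, Kit #8); then Quito (Rae #4, Kit #9); then Quito (Rae #8, Kit #10); then Sofia (Rae #10, Kit #11). The LCS DP gives dp[11][11] = 5, so this is optimal.

5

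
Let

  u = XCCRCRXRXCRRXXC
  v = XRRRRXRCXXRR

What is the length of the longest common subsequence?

One common subsequence of length 8: X [1,1], R [4,4], R [6,5], X [7,6], R [8,7], X [9,10], R [11,11], R [12,12], and the DP table's final entry dp[15][12] is also 8, so no common subsequence is longer.

8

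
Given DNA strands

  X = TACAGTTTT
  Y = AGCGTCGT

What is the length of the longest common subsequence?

One common subsequence of length 5: A (X #2, Y #1) → C (X #3, Y #3) → G (X #5, Y #4) → T (X #6, Y #5) → T (X #9, Y #8). dp[9][8] = 5 confirms this is the maximum.

5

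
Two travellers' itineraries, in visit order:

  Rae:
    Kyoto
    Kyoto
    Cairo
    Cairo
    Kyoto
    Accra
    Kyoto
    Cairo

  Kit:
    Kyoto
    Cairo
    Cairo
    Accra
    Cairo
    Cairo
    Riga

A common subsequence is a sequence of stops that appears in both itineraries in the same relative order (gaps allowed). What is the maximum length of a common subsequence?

5

Taking Kyoto (Rae #2, Kit #1); then Cairo (Rae #3, Kit #2); then Cairo (Rae #4, Kit #3); then Accra (Rae #6, Kit #4); then Cairo (Rae #8, Kit #6) gives a common subsequence of length 5. The LCS DP gives dp[8][7] = 5, so this is optimal.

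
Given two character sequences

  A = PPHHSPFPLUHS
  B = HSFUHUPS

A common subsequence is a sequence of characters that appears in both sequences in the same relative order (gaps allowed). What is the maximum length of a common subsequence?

6

Taking H at A[4]=B[1], then S at A[5]=B[2], then F at A[7]=B[3], then U at A[10]=B[4], then H at A[11]=B[5], then S at A[12]=B[8] gives a common subsequence of length 6, and the DP table's final entry dp[12][8] is also 6, so no common subsequence is longer.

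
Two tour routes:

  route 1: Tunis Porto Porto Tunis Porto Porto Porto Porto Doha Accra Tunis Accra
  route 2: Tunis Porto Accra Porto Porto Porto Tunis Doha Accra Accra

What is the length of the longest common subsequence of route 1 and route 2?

Pick Tunis [1,1]; then Porto [2,2]; then Porto [3,4]; then Porto [5,5]; then Porto [6,6]; then Doha [9,8]; then Accra [10,9]; then Accra [12,10]; all 8 stops appear in both, in order, and the DP table's final entry dp[12][10] is also 8, so no common subsequence is longer.

8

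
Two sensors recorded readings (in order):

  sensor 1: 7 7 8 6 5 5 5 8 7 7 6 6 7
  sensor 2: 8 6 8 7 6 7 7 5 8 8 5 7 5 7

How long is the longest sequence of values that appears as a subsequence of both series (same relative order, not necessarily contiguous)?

6

One common subsequence of length 6: 7 [1,6], 7 [2,7], 8 [3,10], 5 [5,11], 5 [7,13], 7 [13,14]. dp[13][14] = 6 confirms this is the maximum.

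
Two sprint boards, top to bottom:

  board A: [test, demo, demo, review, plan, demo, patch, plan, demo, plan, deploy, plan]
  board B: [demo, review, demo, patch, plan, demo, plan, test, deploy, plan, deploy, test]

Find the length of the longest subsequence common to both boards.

Match demo at board A[3]=board B[1], then review at board A[4]=board B[2], then demo at board A[6]=board B[3], then patch at board A[7]=board B[4], then plan at board A[8]=board B[5], then demo at board A[9]=board B[6], then plan at board A[10]=board B[7], then deploy at board A[11]=board B[9], then plan at board A[12]=board B[10] — 9 tasks in the same relative order in both. Since dp[12][12] = 9, nothing longer is possible.

9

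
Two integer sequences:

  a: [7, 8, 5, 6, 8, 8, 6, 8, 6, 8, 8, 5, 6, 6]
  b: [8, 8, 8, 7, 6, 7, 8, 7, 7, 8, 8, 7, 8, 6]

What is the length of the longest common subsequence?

8

Taking 8 [2,1] → 8 [5,2] → 8 [6,3] → 6 [7,5] → 8 [8,10] → 8 [10,11] → 8 [11,13] → 6 [14,14] gives a common subsequence of length 8, and the DP table's final entry dp[14][14] is also 8, so no common subsequence is longer.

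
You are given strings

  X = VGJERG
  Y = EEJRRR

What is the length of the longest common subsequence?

Let dp[i][j] be the LCS length of the first i characters of X and the first j characters of Y. dp[i][j] = dp[i-1][j-1]+1 when the i-th and j-th characters match, else max(dp[i-1][j], dp[i][j-1]).
    ·  E  E  J  R  R  R
 ·  0  0  0  0  0  0  0
 V  0  0  0  0  0  0  0
 G  0  0  0  0  0  0  0
 J  0  0  0  1  1  1  1
 E  0  1  1  1  1  1  1
 R  0  1  1  1  2  2  2
 G  0  1  1  1  2  2  2
dp[6][6] = 2. One LCS (by backtracking along matches): JR.

2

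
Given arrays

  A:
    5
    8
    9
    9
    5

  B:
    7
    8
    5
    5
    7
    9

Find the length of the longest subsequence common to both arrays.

2

Pick 5 (A #1, B #4), then 9 (A #4, B #6); all 2 values appear in both, in order. dp[5][6] = 2 confirms this is the maximum.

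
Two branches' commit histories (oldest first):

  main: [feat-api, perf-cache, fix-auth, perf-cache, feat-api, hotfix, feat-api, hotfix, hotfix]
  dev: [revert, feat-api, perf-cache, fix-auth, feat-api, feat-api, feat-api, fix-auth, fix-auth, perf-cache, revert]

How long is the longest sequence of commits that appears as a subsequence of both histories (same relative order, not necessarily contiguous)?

One common subsequence of length 5: feat-api [1,2], then perf-cache [2,3], then fix-auth [3,4], then feat-api [5,6], then feat-api [7,7]. The LCS DP gives dp[9][11] = 5, so this is optimal.

5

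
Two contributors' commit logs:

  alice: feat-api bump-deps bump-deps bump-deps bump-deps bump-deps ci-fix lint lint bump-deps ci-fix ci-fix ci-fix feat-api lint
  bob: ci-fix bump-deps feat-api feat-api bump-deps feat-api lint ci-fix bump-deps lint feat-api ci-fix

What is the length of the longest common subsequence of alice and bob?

Pick feat-api at alice[1]=bob[4] → bump-deps at alice[2]=bob[5] → bump-deps at alice[6]=bob[9] → lint at alice[8]=bob[10] → ci-fix at alice[13]=bob[12]; all 5 commits appear in both, in order. dp[15][12] = 5 confirms this is the maximum.

5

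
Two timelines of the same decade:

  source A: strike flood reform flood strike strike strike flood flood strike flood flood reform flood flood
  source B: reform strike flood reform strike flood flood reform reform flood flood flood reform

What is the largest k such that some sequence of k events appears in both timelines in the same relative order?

One common subsequence of length 9: strike [1,2]; then flood [2,3]; then reform [3,4]; then flood [4,6]; then flood [8,7]; then flood [9,10]; then flood [11,11]; then flood [12,12]; then reform [13,13]. The LCS DP gives dp[15][13] = 9, so this is optimal.

9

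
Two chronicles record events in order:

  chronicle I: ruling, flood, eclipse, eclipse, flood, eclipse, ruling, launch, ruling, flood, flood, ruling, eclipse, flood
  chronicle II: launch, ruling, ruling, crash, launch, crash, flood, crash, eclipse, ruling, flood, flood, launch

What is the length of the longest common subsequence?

6

Pick ruling [1,3] → flood [2,7] → eclipse [6,9] → ruling [9,10] → flood [10,11] → flood [11,12]; all 6 events appear in both, in order. dp[14][13] = 6 confirms this is the maximum.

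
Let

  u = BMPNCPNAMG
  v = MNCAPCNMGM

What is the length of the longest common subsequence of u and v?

7

One common subsequence of length 7: M at u[2]=v[1], N at u[4]=v[2], C at u[5]=v[3], P at u[6]=v[5], N at u[7]=v[7], M at u[9]=v[8], G at u[10]=v[9]. The LCS DP gives dp[10][10] = 7, so this is optimal.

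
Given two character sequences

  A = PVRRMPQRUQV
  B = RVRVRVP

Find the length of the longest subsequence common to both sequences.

Pick V [2,2], then R [3,3], then R [4,5], then P [6,7]; all 4 characters appear in both, in order. dp[11][7] = 4 confirms this is the maximum.

4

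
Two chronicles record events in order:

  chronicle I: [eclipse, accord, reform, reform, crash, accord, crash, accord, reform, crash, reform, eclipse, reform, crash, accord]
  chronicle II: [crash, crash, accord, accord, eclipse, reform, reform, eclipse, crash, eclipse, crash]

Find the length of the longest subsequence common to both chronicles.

7

Pick crash [5,2], accord [6,3], accord [8,4], reform [9,7], crash [10,9], eclipse [12,10], crash [14,11]; all 7 events appear in both, in order. dp[15][11] = 7 confirms this is the maximum.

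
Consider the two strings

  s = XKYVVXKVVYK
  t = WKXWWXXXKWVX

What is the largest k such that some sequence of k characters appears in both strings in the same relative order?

Let dp[i][j] be the LCS length of the first i characters of s and the first j characters of t. dp[i][j] = dp[i-1][j-1]+1 when the i-th and j-th characters match, else max(dp[i-1][j], dp[i][j-1]).
    ·  W  K  X  W  W  X  X  X  K  W  V  X
 ·  0  0  0  0  0  0  0  0  0  0  0  0  0
 X  0  0  0  1  1  1  1  1  1  1  1  1  1
 K  0  0  1  1  1  1  1  1  1  2  2  2  2
 Y  0  0  1  1  1  1  1  1  1  2  2  2  2
 V  0  0  1  1  1  1  1  1  1  2  2  3  3
 V  0  0  1  1  1  1  1  1  1  2  2  3  3
 X  0  0  1  2  2  2  2  2  2  2  2  3  4
 K  0  0  1  2  2  2  2  2  2  3  3  3  4
 V  0  0  1  2  2  2  2  2  2  3  3  4  4
 V  0  0  1  2  2  2  2  2  2  3  3  4  4
 Y  0  0  1  2  2  2  2  2  2  3  3  4  4
 K  0  0  1  2  2  2  2  2  2  3  3  4  4
dp[11][12] = 4. One LCS (by backtracking along matches): XKVX.

4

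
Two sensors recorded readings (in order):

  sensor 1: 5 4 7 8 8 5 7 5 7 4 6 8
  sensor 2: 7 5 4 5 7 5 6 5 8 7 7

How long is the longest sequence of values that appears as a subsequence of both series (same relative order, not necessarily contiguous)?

7

Let dp[i][j] be the LCS length of the first i values of sensor 1 and the first j values of sensor 2. dp[i][j] = dp[i-1][j-1]+1 when the i-th and j-th values match, else max(dp[i-1][j], dp[i][j-1]).
    ·  7  5  4  5  7  5  6  5  8  7  7
 ·  0  0  0  0  0  0  0  0  0  0  0  0
 5  0  0  1  1  1  1  1  1  1  1  1  1
 4  0  0  1  2  2  2  2  2  2  2  2  2
 7  0  1  1  2  2  3  3  3  3  3  3  3
 8  0  1  1  2  2  3  3  3  3  4  4  4
 8  0  1  1  2  2  3  3  3  3  4  4  4
 5  0  1  2  2  3  3  4  4  4  4  4  4
 7  0  1  2  2  3  4  4  4  4  4  5  5
 5  0  1  2  2  3  4  5  5  5  5  5  5
 7  0  1  2  2  3  4  5  5  5  5  6  6
 4  0  1  2  3  3  4  5  5  5  5  6  6
 6  0  1  2  3  3  4  5  6  6  6  6  6
 8  0  1  2  3  3  4  5  6  6  7  7  7
dp[12][11] = 7. One LCS (by backtracking along matches): 5, 4, 5, 7, 5, 6, 8.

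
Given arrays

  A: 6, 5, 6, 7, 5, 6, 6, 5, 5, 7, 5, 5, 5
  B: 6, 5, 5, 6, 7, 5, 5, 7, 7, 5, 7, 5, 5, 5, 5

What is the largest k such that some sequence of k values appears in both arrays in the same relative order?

Match 6 [1,1], 5 [2,3], 6 [3,4], 7 [4,5], 5 [5,6], 5 [8,7], 5 [9,10], 7 [10,11], 5 [11,13], 5 [12,14], 5 [13,15] — 11 values in the same relative order in both. dp[13][15] = 11 confirms this is the maximum.

11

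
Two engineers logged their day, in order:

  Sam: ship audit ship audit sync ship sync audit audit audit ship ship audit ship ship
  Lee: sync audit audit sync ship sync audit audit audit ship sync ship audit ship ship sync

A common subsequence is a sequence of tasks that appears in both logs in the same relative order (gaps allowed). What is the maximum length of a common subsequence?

13

One common subsequence of length 13: audit at Sam[2]=Lee[2]; then audit at Sam[4]=Lee[3]; then sync at Sam[5]=Lee[4]; then ship at Sam[6]=Lee[5]; then sync at Sam[7]=Lee[6]; then audit at Sam[8]=Lee[7]; then audit at Sam[9]=Lee[8]; then audit at Sam[10]=Lee[9]; then ship at Sam[11]=Lee[10]; then ship at Sam[12]=Lee[12]; then audit at Sam[13]=Lee[13]; then ship at Sam[14]=Lee[14]; then ship at Sam[15]=Lee[15], and the DP table's final entry dp[15][16] is also 13, so no common subsequence is longer.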